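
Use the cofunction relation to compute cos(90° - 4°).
cos(90° - 4°) = sin(4°) = 0.06976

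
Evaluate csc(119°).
csc(119°) = 1.143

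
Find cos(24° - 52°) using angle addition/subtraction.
cos(24° - 52°) = cos 24° cos 52° + sin 24° sin 52° = 0.8829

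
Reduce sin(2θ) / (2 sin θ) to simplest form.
sin(2θ) / (2 sin θ) = cos θ (using Double angle)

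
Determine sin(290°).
sin(290°) = -0.9397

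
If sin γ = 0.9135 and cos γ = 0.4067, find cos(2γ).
cos(2γ) = cos²γ - sin²γ = -0.6691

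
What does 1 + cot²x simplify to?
1 + cot²x = csc²x (using Pythagorean identity)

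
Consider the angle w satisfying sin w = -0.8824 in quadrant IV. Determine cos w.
cos w = √(1 - sin²w) = 0.4705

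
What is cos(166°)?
cos(166°) = -0.9703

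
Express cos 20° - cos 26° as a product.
cos 20° - cos 26° = -2 sin(23°) sin(-3°)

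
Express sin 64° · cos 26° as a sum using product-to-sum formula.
sin 64° cos 26° = (1/2)[sin(64°+26°) + sin(64°-26°)]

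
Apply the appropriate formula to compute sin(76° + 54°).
sin(76° + 54°) = sin 76° cos 54° + cos 76° sin 54° = 0.766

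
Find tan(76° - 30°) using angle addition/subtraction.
tan(76° - 30°) = (tan 76° - tan 30°)/(1 + tan 76° tan 30°) = 1.036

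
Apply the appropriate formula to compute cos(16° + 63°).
cos(16° + 63°) = cos 16° cos 63° - sin 16° sin 63° = 0.1908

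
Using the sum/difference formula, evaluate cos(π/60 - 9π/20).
cos(π/60 - 9π/20) = cos π/60 cos 9π/20 + sin π/60 sin 9π/20 = 0.2079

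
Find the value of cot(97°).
cot(97°) = -0.1228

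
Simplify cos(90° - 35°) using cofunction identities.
cos(90° - 35°) = sin(35°)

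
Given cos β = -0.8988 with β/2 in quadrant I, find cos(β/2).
cos(β/2) = ±√((1 + cos β)/2); positive since β/2 ∈ QI, so cos(β/2) = 0.2249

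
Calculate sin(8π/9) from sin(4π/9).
sin(8π/9) = 2 sin 4π/9 cos 4π/9 = 0.342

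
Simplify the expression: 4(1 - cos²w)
4(1 - cos²w) = 4(sin²w) (using Pythagorean identity)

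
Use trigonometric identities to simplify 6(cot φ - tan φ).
6(cot φ - tan φ) = 6(2 cot(2φ)) (using Double angle)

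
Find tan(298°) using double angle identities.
tan(298°) = 2 tan 149° / (1 - tan²149°) = -1.881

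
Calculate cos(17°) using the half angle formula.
cos(17°) = √((1 + cos 34°)/2) = 0.9563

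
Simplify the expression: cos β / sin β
cos β / sin β = cot β (using Quotient identity)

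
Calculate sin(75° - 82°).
sin(75° - 82°) = sin 75° cos 82° - cos 75° sin 82° = -0.1219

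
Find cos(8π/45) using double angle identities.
cos(8π/45) = cos²4π/45 - sin²4π/45 = 0.848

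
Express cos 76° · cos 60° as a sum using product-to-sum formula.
cos 76° cos 60° = (1/2)[cos(76°-60°) + cos(76°+60°)]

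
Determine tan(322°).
tan(322°) = -0.7813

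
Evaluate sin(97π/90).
sin(97π/90) = -0.2419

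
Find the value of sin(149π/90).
sin(149π/90) = -0.8829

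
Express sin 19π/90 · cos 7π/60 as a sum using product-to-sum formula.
sin 19π/90 cos 7π/60 = (1/2)[sin(19π/90+7π/60) + sin(19π/90-7π/60)]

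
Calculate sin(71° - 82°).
sin(71° - 82°) = sin 71° cos 82° - cos 71° sin 82° = -0.1908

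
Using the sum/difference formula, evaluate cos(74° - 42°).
cos(74° - 42°) = cos 74° cos 42° + sin 74° sin 42° = 0.848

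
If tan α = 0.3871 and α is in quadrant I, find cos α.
cos α = 0.9326 (using tan²α + 1 = sec²α)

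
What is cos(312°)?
cos(312°) = 0.6691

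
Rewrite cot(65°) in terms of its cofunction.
cot(65°) = tan(90° - 65°) = tan(25°)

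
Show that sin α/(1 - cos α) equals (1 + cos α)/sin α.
LHS = sin α(1 + cos α) / ((1 - cos α)(1 + cos α)) = sin α(1 + cos α) / (1 - cos²α) = sin α(1 + cos α) / sin²α = (1 + cos α)/sin α = RHS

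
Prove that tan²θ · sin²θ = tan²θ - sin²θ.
RHS = sin²θ/cos²θ - sin²θ = sin²θ(1/cos²θ - 1) = sin²θ · (1 - cos²θ)/cos²θ = sin²θ · sin²θ/cos²θ = sin²θ · tan²θ = LHS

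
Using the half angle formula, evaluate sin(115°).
sin(115°) = √((1 - cos 230°)/2) = 0.9063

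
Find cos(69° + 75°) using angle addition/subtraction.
cos(69° + 75°) = cos 69° cos 75° - sin 69° sin 75° = -0.809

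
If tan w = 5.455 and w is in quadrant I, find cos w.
cos w = 0.1803 (using tan²w + 1 = sec²w)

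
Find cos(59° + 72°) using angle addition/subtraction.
cos(59° + 72°) = cos 59° cos 72° - sin 59° sin 72° = -0.6561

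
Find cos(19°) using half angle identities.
cos(19°) = √((1 + cos 38°)/2) = 0.9455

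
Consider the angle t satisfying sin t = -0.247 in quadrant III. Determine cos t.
cos t = ±√(1 - sin²t) = -0.969 (negative in QIII)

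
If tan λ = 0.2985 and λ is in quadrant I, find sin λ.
sin λ = 0.286 (using tan²λ + 1 = sec²λ)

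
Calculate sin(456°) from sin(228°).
sin(456°) = 2 sin 228° cos 228° = 0.9945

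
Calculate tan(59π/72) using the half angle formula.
tan(59π/72) = sin 59π/36 / (1 + cos 59π/36) = -0.6371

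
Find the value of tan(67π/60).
tan(67π/60) = 0.3839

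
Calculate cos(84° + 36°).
cos(84° + 36°) = cos 84° cos 36° - sin 84° sin 36° = -1/2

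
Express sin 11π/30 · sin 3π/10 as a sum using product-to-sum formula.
sin 11π/30 sin 3π/10 = (1/2)[cos(11π/30-3π/10) - cos(11π/30+3π/10)]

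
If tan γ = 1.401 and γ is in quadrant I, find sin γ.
sin γ = 0.8139 (using tan²γ + 1 = sec²γ)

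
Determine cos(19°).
cos(19°) = 0.9455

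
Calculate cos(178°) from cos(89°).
cos(178°) = cos²89° - sin²89° = -0.9994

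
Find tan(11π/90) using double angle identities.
tan(11π/90) = 2 tan 11π/180 / (1 - tan²11π/180) = 0.404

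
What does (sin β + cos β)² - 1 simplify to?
(sin β + cos β)² - 1 = sin(2β) (using Pythagorean + double angle)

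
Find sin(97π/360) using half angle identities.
sin(97π/360) = √((1 - cos 97π/180)/2) = 0.749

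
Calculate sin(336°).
sin(336°) = -0.4067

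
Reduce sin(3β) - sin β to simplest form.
sin(3β) - sin β = 2 cos(2β) sin β (using Sum-to-product)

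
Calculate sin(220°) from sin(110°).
sin(220°) = 2 sin 110° cos 110° = -0.6428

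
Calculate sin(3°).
sin(3°) = 0.05234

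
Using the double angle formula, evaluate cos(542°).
cos(542°) = cos²271° - sin²271° = -0.9994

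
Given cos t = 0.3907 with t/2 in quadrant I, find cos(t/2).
cos(t/2) = ±√((1 + cos t)/2); positive since t/2 ∈ QI, so cos(t/2) = 0.8339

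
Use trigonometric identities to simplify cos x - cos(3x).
cos x - cos(3x) = 2 sin(2x) sin x (using Sum-to-product)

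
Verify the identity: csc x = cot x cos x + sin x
RHS = cos²x/sin x + sin x = (cos²x + sin²x)/sin x = 1/sin x = csc x = LHS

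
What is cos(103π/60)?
cos(103π/60) = 0.6293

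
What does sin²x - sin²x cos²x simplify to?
sin²x - sin²x cos²x = sin⁴x (using Factoring)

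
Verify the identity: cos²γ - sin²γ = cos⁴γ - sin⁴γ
RHS = (cos²γ - sin²γ)(cos²γ + sin²γ) = (cos²γ - sin²γ) · 1 = cos²γ - sin²γ = LHS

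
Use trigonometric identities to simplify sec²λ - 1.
sec²λ - 1 = tan²λ (using Pythagorean identity)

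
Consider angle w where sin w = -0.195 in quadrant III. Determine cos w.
cos w = ±√(1 - sin²w) = -0.9808 (negative in QIII)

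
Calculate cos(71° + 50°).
cos(71° + 50°) = cos 71° cos 50° - sin 71° sin 50° = -0.515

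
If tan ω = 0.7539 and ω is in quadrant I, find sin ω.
sin ω = 0.602 (using tan²ω + 1 = sec²ω)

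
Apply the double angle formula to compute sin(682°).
sin(682°) = 2 sin 341° cos 341° = -0.6157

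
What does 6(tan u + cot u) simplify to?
6(tan u + cot u) = 6(sec u csc u) (using Quotient identities)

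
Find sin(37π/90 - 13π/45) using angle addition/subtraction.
sin(37π/90 - 13π/45) = sin 37π/90 cos 13π/45 - cos 37π/90 sin 13π/45 = 0.3746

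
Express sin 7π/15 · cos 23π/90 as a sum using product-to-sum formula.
sin 7π/15 cos 23π/90 = (1/2)[sin(7π/15+23π/90) + sin(7π/15-23π/90)]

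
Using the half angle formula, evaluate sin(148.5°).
sin(148.5°) = √((1 - cos 297°)/2) = 0.5225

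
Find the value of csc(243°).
csc(243°) = -1.122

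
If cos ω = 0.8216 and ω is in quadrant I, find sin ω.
sin ω = 0.5701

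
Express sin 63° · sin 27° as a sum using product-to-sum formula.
sin 63° sin 27° = (1/2)[cos(63°-27°) - cos(63°+27°)]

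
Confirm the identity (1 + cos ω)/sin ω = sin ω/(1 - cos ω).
RHS = sin ω(1 + cos ω) / ((1 - cos ω)(1 + cos ω)) = sin ω(1 + cos ω) / (1 - cos²ω) = sin ω(1 + cos ω) / sin²ω = (1 + cos ω)/sin ω = LHS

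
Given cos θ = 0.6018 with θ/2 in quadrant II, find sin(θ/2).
sin(θ/2) = ±√((1 - cos θ)/2); positive since θ/2 ∈ QII, so sin(θ/2) = 0.4462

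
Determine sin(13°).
sin(13°) = 0.225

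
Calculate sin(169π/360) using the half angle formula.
sin(169π/360) = √((1 - cos 169π/180)/2) = 0.9954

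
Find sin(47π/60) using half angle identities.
sin(47π/60) = √((1 - cos 47π/30)/2) = 0.6293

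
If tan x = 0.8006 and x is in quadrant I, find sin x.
sin x = 0.625 (using tan²x + 1 = sec²x)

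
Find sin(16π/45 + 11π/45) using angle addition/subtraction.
sin(16π/45 + 11π/45) = sin 16π/45 cos 11π/45 + cos 16π/45 sin 11π/45 = 0.9511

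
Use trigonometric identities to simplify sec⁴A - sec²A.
sec⁴A - sec²A = tan⁴A + tan²A (using Pythagorean)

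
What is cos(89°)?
cos(89°) = 0.01745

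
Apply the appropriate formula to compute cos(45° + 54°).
cos(45° + 54°) = cos 45° cos 54° - sin 45° sin 54° = -0.1564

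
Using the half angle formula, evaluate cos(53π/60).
cos(53π/60) = -√((1 + cos 53π/30)/2) = -0.9336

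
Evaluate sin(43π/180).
sin(43π/180) = 0.682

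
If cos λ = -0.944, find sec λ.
sec λ = 1/cos λ = -1.059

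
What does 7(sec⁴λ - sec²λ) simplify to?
7(sec⁴λ - sec²λ) = 7(tan⁴λ + tan²λ) (using Pythagorean)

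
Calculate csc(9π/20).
csc(9π/20) = 1.012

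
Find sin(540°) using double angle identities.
sin(540°) = 2 sin 270° cos 270° = 0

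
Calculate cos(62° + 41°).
cos(62° + 41°) = cos 62° cos 41° - sin 62° sin 41° = -0.225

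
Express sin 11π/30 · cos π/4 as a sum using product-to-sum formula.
sin 11π/30 cos π/4 = (1/2)[sin(11π/30+π/4) + sin(11π/30-π/4)]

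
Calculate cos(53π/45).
cos(53π/45) = -0.848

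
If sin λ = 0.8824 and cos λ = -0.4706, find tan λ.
tan λ = sin λ / cos λ = -1.875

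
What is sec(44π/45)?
sec(44π/45) = -1.002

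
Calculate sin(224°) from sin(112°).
sin(224°) = 2 sin 112° cos 112° = -0.6947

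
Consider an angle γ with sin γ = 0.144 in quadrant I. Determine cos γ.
cos γ = √(1 - sin²γ) = 0.9896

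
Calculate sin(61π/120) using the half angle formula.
sin(61π/120) = √((1 - cos 61π/60)/2) = 0.9997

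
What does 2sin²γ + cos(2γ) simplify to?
2sin²γ + cos(2γ) = 1 (using Double angle)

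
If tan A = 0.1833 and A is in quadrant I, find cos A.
cos A = 0.9836 (using tan²A + 1 = sec²A)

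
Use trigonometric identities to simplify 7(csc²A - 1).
7(csc²A - 1) = 7(cot²A) (using Pythagorean identity)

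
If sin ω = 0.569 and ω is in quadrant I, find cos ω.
cos ω = 0.8223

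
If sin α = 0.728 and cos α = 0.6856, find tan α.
tan α = sin α / cos α = 1.062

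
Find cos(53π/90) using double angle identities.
cos(53π/90) = 1 - 2sin²53π/180 = -0.2756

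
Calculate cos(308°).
cos(308°) = 0.6157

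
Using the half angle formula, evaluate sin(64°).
sin(64°) = √((1 - cos 128°)/2) = 0.8988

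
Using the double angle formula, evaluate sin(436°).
sin(436°) = 2 sin 218° cos 218° = 0.9703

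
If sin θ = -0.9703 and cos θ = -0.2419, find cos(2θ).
cos(2θ) = cos²θ - sin²θ = -0.883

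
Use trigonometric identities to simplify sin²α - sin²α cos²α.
sin²α - sin²α cos²α = sin⁴α (using Factoring)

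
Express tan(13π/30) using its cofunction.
tan(13π/30) = cot(π/2 - 13π/30) = cot(π/15)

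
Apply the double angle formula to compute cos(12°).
cos(12°) = cos²6° - sin²6° = 0.9781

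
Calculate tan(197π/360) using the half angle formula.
tan(197π/360) = sin 197π/180 / (1 + cos 197π/180) = -6.691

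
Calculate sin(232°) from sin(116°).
sin(232°) = 2 sin 116° cos 116° = -0.788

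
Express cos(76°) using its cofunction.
cos(76°) = sin(90° - 76°) = sin(14°)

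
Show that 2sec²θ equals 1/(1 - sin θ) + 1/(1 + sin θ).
RHS = [(1 + sin θ) + (1 - sin θ)] / [(1 - sin θ)(1 + sin θ)] = 2/(1 - sin²θ) = 2/cos²θ = 2sec²θ = LHS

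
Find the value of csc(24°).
csc(24°) = 2.459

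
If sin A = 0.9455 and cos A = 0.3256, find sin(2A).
sin(2A) = 2 sin A cos A = 0.6157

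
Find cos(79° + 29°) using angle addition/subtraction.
cos(79° + 29°) = cos 79° cos 29° - sin 79° sin 29° = -0.309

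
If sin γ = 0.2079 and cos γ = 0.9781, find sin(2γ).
sin(2γ) = 2 sin γ cos γ = 0.4067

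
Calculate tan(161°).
tan(161°) = -0.3443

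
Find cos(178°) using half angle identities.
cos(178°) = -√((1 + cos 356°)/2) = -0.9994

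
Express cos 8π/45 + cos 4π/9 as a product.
cos 8π/45 + cos 4π/9 = 2 cos(14π/45) cos(-2π/15)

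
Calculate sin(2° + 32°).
sin(2° + 32°) = sin 2° cos 32° + cos 2° sin 32° = 0.5592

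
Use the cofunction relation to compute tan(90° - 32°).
tan(90° - 32°) = cot(32°) = 1.6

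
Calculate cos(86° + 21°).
cos(86° + 21°) = cos 86° cos 21° - sin 86° sin 21° = -0.2924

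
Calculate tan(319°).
tan(319°) = -0.8693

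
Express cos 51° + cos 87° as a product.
cos 51° + cos 87° = 2 cos(69°) cos(-18°)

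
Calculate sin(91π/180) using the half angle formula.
sin(91π/180) = √((1 - cos 91π/90)/2) = 0.9998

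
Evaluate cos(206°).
cos(206°) = -0.8988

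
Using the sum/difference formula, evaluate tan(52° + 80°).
tan(52° + 80°) = (tan 52° + tan 80°)/(1 - tan 52° tan 80°) = -1.111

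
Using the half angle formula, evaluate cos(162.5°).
cos(162.5°) = -√((1 + cos 325°)/2) = -0.9537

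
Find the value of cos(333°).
cos(333°) = 0.891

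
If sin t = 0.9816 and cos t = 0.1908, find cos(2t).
cos(2t) = cos²t - sin²t = -0.9271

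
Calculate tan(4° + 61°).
tan(4° + 61°) = (tan 4° + tan 61°)/(1 - tan 4° tan 61°) = 2.145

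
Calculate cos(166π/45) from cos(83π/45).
cos(166π/45) = cos²83π/45 - sin²83π/45 = 0.5592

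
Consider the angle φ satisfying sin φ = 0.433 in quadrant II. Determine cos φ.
cos φ = ±√(1 - sin²φ) = -0.9014 (negative in QII)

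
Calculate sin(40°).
sin(40°) = 0.6428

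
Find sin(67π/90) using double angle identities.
sin(67π/90) = 2 sin 67π/180 cos 67π/180 = 0.7193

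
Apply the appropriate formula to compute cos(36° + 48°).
cos(36° + 48°) = cos 36° cos 48° - sin 36° sin 48° = 0.1045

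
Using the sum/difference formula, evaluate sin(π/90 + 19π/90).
sin(π/90 + 19π/90) = sin π/90 cos 19π/90 + cos π/90 sin 19π/90 = 0.6428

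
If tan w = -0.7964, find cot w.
cot w = 1/tan w = -1.256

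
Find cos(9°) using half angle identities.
cos(9°) = √((1 + cos 18°)/2) = 0.9877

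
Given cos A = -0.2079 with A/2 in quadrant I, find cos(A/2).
cos(A/2) = ±√((1 + cos A)/2); positive since A/2 ∈ QI, so cos(A/2) = 0.6293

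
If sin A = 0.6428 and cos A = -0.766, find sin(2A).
sin(2A) = 2 sin A cos A = -0.9848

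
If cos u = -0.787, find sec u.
sec u = 1/cos u = -1.271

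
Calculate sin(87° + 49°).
sin(87° + 49°) = sin 87° cos 49° + cos 87° sin 49° = 0.6947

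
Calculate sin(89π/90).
sin(89π/90) = 0.0349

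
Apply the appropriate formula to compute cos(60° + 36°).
cos(60° + 36°) = cos 60° cos 36° - sin 60° sin 36° = -0.1045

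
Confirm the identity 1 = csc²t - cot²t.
RHS = 1/sin²t - cos²t/sin²t = (1 - cos²t)/sin²t = sin²t/sin²t = 1 = LHS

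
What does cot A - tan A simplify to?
cot A - tan A = 2 cot(2A) (using Double angle)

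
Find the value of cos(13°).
cos(13°) = 0.9744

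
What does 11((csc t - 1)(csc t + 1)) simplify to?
11((csc t - 1)(csc t + 1)) = 11(cot²t) (using Diff. of squares)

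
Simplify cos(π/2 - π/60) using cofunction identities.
cos(π/2 - π/60) = sin(π/60)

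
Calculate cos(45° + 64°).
cos(45° + 64°) = cos 45° cos 64° - sin 45° sin 64° = -0.3256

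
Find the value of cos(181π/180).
cos(181π/180) = -0.9998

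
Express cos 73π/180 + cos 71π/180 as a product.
cos 73π/180 + cos 71π/180 = 2 cos(2π/5) cos(π/180)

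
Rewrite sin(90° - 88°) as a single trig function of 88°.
sin(90° - 88°) = cos(88°)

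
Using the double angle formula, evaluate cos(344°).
cos(344°) = cos²172° - sin²172° = 0.9613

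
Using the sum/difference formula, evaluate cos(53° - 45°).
cos(53° - 45°) = cos 53° cos 45° + sin 53° sin 45° = 0.9903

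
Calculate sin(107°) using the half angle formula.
sin(107°) = √((1 - cos 214°)/2) = 0.9563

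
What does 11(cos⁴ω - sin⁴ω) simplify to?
11(cos⁴ω - sin⁴ω) = 11(cos(2ω)) (using Factoring + double angle)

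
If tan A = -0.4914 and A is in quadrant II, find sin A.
sin A = 0.441 (using tan²A + 1 = sec²A)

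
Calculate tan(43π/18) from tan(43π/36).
tan(43π/18) = 2 tan 43π/36 / (1 - tan²43π/36) = 2.747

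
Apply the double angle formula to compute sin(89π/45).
sin(89π/45) = 2 sin 89π/90 cos 89π/90 = -0.06976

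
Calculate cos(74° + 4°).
cos(74° + 4°) = cos 74° cos 4° - sin 74° sin 4° = 0.2079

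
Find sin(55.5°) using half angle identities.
sin(55.5°) = √((1 - cos 111°)/2) = 0.8241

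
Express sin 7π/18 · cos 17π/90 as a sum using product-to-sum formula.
sin 7π/18 cos 17π/90 = (1/2)[sin(7π/18+17π/90) + sin(7π/18-17π/90)]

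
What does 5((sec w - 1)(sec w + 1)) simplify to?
5((sec w - 1)(sec w + 1)) = 5(tan²w) (using Diff. of squares)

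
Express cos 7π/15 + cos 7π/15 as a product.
cos 7π/15 + cos 7π/15 = 2 cos(7π/15) cos(0)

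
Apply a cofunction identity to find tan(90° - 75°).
tan(90° - 75°) = cot(75°) = 2-√3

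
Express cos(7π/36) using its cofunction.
cos(7π/36) = sin(π/2 - 7π/36) = sin(11π/36)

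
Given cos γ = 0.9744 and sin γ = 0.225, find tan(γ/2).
tan(γ/2) = sin γ / (1 + cos γ) = 0.114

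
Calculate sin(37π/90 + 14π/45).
sin(37π/90 + 14π/45) = sin 37π/90 cos 14π/45 + cos 37π/90 sin 14π/45 = 0.766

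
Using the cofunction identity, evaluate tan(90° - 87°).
tan(90° - 87°) = cot(87°) = 0.05241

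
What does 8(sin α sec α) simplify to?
8(sin α sec α) = 8(tan α) (using Reciprocal + quotient)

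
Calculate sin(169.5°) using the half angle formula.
sin(169.5°) = √((1 - cos 339°)/2) = 0.1822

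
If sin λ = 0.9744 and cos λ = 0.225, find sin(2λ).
sin(2λ) = 2 sin λ cos λ = 0.4385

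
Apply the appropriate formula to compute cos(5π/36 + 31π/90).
cos(5π/36 + 31π/90) = cos 5π/36 cos 31π/90 - sin 5π/36 sin 31π/90 = 0.05234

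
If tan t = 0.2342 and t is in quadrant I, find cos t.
cos t = 0.9737 (using tan²t + 1 = sec²t)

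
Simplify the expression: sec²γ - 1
sec²γ - 1 = tan²γ (using Pythagorean identity)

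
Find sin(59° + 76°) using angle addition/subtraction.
sin(59° + 76°) = sin 59° cos 76° + cos 59° sin 76° = √2/2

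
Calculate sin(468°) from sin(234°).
sin(468°) = 2 sin 234° cos 234° = 0.9511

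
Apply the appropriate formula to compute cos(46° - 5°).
cos(46° - 5°) = cos 46° cos 5° + sin 46° sin 5° = 0.7547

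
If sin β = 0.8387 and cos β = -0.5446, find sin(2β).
sin(2β) = 2 sin β cos β = -0.9135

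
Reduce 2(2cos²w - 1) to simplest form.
2(2cos²w - 1) = 2(cos(2w)) (using Double angle)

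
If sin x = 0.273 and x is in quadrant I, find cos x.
cos x = 0.962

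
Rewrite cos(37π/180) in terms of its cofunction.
cos(37π/180) = sin(π/2 - 37π/180) = sin(53π/180)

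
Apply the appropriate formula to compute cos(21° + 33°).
cos(21° + 33°) = cos 21° cos 33° - sin 21° sin 33° = 0.5878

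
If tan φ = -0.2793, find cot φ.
cot φ = 1/tan φ = -3.58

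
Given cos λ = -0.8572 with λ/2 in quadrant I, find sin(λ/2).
sin(λ/2) = ±√((1 - cos λ)/2); positive since λ/2 ∈ QI, so sin(λ/2) = 0.9636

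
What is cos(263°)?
cos(263°) = -0.1219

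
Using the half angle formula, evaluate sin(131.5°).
sin(131.5°) = √((1 - cos 263°)/2) = 0.749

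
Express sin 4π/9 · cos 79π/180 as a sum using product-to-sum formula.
sin 4π/9 cos 79π/180 = (1/2)[sin(4π/9+79π/180) + sin(4π/9-79π/180)]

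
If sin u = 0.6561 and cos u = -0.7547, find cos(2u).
cos(2u) = cos²u - sin²u = 0.1391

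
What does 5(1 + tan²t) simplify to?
5(1 + tan²t) = 5(sec²t) (using Pythagorean identity)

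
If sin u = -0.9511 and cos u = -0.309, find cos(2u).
cos(2u) = cos²u - sin²u = -0.8091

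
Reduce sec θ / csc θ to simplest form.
sec θ / csc θ = tan θ (using Reciprocal identities)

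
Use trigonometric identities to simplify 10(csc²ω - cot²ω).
10(csc²ω - cot²ω) = 10 (using Pythagorean identity)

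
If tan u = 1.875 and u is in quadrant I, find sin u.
sin u = 0.8824 (using tan²u + 1 = sec²u)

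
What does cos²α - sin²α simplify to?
cos²α - sin²α = cos(2α) (using Double angle)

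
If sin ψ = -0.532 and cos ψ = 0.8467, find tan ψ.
tan ψ = sin ψ / cos ψ = -0.6283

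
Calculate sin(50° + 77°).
sin(50° + 77°) = sin 50° cos 77° + cos 50° sin 77° = 0.7986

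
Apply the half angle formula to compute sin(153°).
sin(153°) = √((1 - cos 306°)/2) = 0.454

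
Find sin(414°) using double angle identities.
sin(414°) = 2 sin 207° cos 207° = 0.809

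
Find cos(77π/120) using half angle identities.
cos(77π/120) = -√((1 + cos 77π/60)/2) = -0.4305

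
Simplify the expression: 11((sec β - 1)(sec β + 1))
11((sec β - 1)(sec β + 1)) = 11(tan²β) (using Diff. of squares)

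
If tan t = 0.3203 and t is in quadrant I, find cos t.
cos t = 0.9523 (using tan²t + 1 = sec²t)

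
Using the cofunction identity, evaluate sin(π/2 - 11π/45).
sin(π/2 - 11π/45) = cos(11π/45) = 0.7193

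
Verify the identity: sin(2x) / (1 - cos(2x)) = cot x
LHS = 2 sin x cos x / (2sin²x) = cos x/sin x = cot x = RHS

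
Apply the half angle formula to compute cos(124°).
cos(124°) = -√((1 + cos 248°)/2) = -0.5592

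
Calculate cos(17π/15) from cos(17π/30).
cos(17π/15) = cos²17π/30 - sin²17π/30 = -0.9135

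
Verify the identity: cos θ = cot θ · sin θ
RHS = (cos θ/sin θ) · sin θ = cos θ = LHS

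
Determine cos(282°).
cos(282°) = 0.2079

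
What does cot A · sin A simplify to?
cot A · sin A = cos A (using Quotient identity)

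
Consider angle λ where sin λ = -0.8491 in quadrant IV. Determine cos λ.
cos λ = √(1 - sin²λ) = 0.5282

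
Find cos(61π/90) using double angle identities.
cos(61π/90) = cos²61π/180 - sin²61π/180 = -0.5299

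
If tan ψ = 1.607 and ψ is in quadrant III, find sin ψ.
sin ψ = -0.849 (using tan²ψ + 1 = sec²ψ)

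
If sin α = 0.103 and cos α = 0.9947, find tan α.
tan α = sin α / cos α = 0.1035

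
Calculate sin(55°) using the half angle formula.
sin(55°) = √((1 - cos 110°)/2) = 0.8192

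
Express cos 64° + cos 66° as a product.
cos 64° + cos 66° = 2 cos(65°) cos(-1°)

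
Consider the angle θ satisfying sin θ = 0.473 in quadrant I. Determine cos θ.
cos θ = √(1 - sin²θ) = 0.8811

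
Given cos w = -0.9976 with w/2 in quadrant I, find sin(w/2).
sin(w/2) = ±√((1 - cos w)/2); positive since w/2 ∈ QI, so sin(w/2) = 0.9994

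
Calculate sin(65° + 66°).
sin(65° + 66°) = sin 65° cos 66° + cos 65° sin 66° = 0.7547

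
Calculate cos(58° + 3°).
cos(58° + 3°) = cos 58° cos 3° - sin 58° sin 3° = 0.4848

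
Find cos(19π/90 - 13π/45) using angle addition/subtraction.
cos(19π/90 - 13π/45) = cos 19π/90 cos 13π/45 + sin 19π/90 sin 13π/45 = 0.9703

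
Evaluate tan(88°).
tan(88°) = 28.64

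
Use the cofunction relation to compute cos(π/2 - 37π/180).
cos(π/2 - 37π/180) = sin(37π/180) = 0.6018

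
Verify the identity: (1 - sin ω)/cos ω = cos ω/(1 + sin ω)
LHS = (1 - sin ω)(1 + sin ω) / (cos ω(1 + sin ω)) = (1 - sin²ω) / (cos ω(1 + sin ω)) = cos²ω / (cos ω(1 + sin ω)) = cos ω/(1 + sin ω) = RHS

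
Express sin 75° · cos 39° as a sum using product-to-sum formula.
sin 75° cos 39° = (1/2)[sin(75°+39°) + sin(75°-39°)]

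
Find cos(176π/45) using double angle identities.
cos(176π/45) = cos²88π/45 - sin²88π/45 = 0.9613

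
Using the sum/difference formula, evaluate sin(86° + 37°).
sin(86° + 37°) = sin 86° cos 37° + cos 86° sin 37° = 0.8387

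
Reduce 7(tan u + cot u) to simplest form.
7(tan u + cot u) = 7(sec u csc u) (using Quotient identities)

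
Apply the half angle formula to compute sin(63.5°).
sin(63.5°) = √((1 - cos 127°)/2) = 0.8949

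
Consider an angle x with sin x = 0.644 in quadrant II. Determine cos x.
cos x = ±√(1 - sin²x) = -0.765 (negative in QII)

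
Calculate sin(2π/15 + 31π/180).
sin(2π/15 + 31π/180) = sin 2π/15 cos 31π/180 + cos 2π/15 sin 31π/180 = 0.8192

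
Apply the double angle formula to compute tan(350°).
tan(350°) = 2 tan 175° / (1 - tan²175°) = -0.1763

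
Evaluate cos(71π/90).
cos(71π/90) = -0.788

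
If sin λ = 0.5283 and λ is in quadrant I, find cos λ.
cos λ = 0.8491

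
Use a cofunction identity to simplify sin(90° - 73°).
sin(90° - 73°) = cos(73°)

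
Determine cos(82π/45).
cos(82π/45) = 0.848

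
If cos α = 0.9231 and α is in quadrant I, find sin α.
sin α = 0.3846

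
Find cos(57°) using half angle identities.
cos(57°) = √((1 + cos 114°)/2) = 0.5446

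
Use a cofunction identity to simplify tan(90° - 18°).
tan(90° - 18°) = cot(18°)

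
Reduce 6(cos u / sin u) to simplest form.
6(cos u / sin u) = 6(cot u) (using Quotient identity)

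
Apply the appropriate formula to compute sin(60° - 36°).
sin(60° - 36°) = sin 60° cos 36° - cos 60° sin 36° = 0.4067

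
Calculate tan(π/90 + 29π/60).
tan(π/90 + 29π/60) = (tan π/90 + tan 29π/60)/(1 - tan π/90 tan 29π/60) = 57.29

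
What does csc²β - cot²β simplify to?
csc²β - cot²β = 1 (using Pythagorean identity)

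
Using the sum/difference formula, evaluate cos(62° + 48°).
cos(62° + 48°) = cos 62° cos 48° - sin 62° sin 48° = -0.342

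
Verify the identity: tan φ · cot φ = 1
LHS = (sin φ/cos φ) · (cos φ/sin φ) = 1 = RHS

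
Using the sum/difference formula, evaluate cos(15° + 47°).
cos(15° + 47°) = cos 15° cos 47° - sin 15° sin 47° = 0.4695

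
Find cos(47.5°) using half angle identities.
cos(47.5°) = √((1 + cos 95°)/2) = 0.6756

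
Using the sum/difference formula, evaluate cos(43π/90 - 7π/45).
cos(43π/90 - 7π/45) = cos 43π/90 cos 7π/45 + sin 43π/90 sin 7π/45 = 0.5299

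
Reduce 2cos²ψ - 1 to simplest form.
2cos²ψ - 1 = cos(2ψ) (using Double angle)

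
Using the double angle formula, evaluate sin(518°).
sin(518°) = 2 sin 259° cos 259° = 0.3746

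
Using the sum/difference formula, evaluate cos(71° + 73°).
cos(71° + 73°) = cos 71° cos 73° - sin 71° sin 73° = -0.809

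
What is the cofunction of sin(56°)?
sin(56°) = cos(90° - 56°) = cos(34°)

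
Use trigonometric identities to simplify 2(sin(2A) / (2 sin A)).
2(sin(2A) / (2 sin A)) = 2(cos A) (using Double angle)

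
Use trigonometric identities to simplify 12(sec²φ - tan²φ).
12(sec²φ - tan²φ) = 12 (using Pythagorean identity)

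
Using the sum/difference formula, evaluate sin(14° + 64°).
sin(14° + 64°) = sin 14° cos 64° + cos 14° sin 64° = 0.9781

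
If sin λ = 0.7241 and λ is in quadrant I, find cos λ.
cos λ = 0.6897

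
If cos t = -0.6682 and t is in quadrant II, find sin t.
sin t = 0.744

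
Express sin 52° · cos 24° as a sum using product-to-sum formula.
sin 52° cos 24° = (1/2)[sin(52°+24°) + sin(52°-24°)]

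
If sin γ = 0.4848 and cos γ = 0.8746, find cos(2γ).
cos(2γ) = cos²γ - sin²γ = 0.5299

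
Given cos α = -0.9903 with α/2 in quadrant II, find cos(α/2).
cos(α/2) = ±√((1 + cos α)/2); negative since α/2 ∈ QII, so cos(α/2) = -0.06964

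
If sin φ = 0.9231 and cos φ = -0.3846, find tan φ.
tan φ = sin φ / cos φ = -2.4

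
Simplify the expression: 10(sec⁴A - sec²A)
10(sec⁴A - sec²A) = 10(tan⁴A + tan²A) (using Pythagorean)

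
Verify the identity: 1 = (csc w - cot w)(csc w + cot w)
RHS = csc²w - cot²w = (1 + cot²w) - cot²w = 1 = LHS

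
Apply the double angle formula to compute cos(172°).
cos(172°) = cos²86° - sin²86° = -0.9903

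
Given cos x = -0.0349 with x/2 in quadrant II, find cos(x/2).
cos(x/2) = ±√((1 + cos x)/2); negative since x/2 ∈ QII, so cos(x/2) = -0.6947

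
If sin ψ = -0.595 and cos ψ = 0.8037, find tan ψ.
tan ψ = sin ψ / cos ψ = -0.7403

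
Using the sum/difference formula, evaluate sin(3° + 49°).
sin(3° + 49°) = sin 3° cos 49° + cos 3° sin 49° = 0.788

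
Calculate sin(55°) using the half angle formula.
sin(55°) = √((1 - cos 110°)/2) = 0.8192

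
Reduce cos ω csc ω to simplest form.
cos ω csc ω = cot ω (using Reciprocal + quotient)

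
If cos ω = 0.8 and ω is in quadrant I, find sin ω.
sin ω = 0.6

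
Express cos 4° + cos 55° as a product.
cos 4° + cos 55° = 2 cos(29.5°) cos(-25.5°)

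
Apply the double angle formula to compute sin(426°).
sin(426°) = 2 sin 213° cos 213° = 0.9135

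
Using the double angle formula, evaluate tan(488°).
tan(488°) = 2 tan 244° / (1 - tan²244°) = -1.28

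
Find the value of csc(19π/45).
csc(19π/45) = 1.031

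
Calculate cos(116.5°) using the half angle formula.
cos(116.5°) = -√((1 + cos 233°)/2) = -0.4462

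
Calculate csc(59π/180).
csc(59π/180) = 1.167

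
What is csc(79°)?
csc(79°) = 1.019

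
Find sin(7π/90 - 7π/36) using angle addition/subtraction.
sin(7π/90 - 7π/36) = sin 7π/90 cos 7π/36 - cos 7π/90 sin 7π/36 = -0.3584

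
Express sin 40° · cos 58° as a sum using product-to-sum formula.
sin 40° cos 58° = (1/2)[sin(40°+58°) + sin(40°-58°)]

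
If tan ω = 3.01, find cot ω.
cot ω = 1/tan ω = 0.3322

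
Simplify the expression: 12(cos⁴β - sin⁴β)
12(cos⁴β - sin⁴β) = 12(cos(2β)) (using Factoring + double angle)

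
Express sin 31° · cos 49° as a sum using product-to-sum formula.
sin 31° cos 49° = (1/2)[sin(31°+49°) + sin(31°-49°)]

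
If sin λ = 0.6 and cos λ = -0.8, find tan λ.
tan λ = sin λ / cos λ = -0.75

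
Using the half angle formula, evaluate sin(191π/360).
sin(191π/360) = √((1 - cos 191π/180)/2) = 0.9954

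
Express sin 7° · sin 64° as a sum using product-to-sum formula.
sin 7° sin 64° = (1/2)[cos(7°-64°) - cos(7°+64°)]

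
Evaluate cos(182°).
cos(182°) = -0.9994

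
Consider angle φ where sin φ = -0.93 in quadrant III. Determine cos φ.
cos φ = ±√(1 - sin²φ) = -0.3676 (negative in QIII)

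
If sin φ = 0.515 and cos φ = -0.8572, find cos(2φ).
cos(2φ) = cos²φ - sin²φ = 0.4696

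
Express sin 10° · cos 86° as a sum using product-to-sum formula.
sin 10° cos 86° = (1/2)[sin(10°+86°) + sin(10°-86°)]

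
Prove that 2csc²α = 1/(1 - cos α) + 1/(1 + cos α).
RHS = [(1 + cos α) + (1 - cos α)] / [(1 - cos α)(1 + cos α)] = 2/(1 - cos²α) = 2/sin²α = 2csc²α = LHS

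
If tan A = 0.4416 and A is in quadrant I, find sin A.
sin A = 0.404 (using tan²A + 1 = sec²A)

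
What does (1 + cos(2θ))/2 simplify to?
(1 + cos(2θ))/2 = cos²θ (using Power reduction)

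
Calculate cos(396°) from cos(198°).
cos(396°) = 2cos²198° - 1 = 0.809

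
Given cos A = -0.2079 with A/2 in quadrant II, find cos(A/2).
cos(A/2) = ±√((1 + cos A)/2); negative since A/2 ∈ QII, so cos(A/2) = -0.6293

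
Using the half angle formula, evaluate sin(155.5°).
sin(155.5°) = √((1 - cos 311°)/2) = 0.4147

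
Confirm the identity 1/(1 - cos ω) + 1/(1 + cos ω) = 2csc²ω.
LHS = [(1 + cos ω) + (1 - cos ω)] / [(1 - cos ω)(1 + cos ω)] = 2/(1 - cos²ω) = 2/sin²ω = 2csc²ω = RHS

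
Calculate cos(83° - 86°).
cos(83° - 86°) = cos 83° cos 86° + sin 83° sin 86° = 0.9986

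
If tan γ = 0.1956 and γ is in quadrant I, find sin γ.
sin γ = 0.192 (using tan²γ + 1 = sec²γ)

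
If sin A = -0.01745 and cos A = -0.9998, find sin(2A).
sin(2A) = 2 sin A cos A = 0.03489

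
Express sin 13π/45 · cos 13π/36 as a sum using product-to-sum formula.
sin 13π/45 cos 13π/36 = (1/2)[sin(13π/45+13π/36) + sin(13π/45-13π/36)]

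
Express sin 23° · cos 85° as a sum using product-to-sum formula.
sin 23° cos 85° = (1/2)[sin(23°+85°) + sin(23°-85°)]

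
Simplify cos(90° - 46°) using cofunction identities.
cos(90° - 46°) = sin(46°)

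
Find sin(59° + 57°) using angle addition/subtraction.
sin(59° + 57°) = sin 59° cos 57° + cos 59° sin 57° = 0.8988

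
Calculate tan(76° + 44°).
tan(76° + 44°) = (tan 76° + tan 44°)/(1 - tan 76° tan 44°) = -√3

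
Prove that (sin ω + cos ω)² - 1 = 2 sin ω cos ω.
LHS = sin²ω + 2 sin ω cos ω + cos²ω - 1 = (sin²ω + cos²ω) + 2 sin ω cos ω - 1 = 1 + 2 sin ω cos ω - 1 = 2 sin ω cos ω = RHS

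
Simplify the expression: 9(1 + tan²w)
9(1 + tan²w) = 9(sec²w) (using Pythagorean identity)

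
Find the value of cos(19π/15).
cos(19π/15) = -0.6691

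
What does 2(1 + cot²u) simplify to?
2(1 + cot²u) = 2(csc²u) (using Pythagorean identity)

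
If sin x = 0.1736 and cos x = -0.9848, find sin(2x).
sin(2x) = 2 sin x cos x = -0.3419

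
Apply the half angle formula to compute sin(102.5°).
sin(102.5°) = √((1 - cos 205°)/2) = 0.9763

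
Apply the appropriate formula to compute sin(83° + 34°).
sin(83° + 34°) = sin 83° cos 34° + cos 83° sin 34° = 0.891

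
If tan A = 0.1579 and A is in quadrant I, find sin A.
sin A = 0.156 (using tan²A + 1 = sec²A)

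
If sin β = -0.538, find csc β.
csc β = 1/sin β = -1.859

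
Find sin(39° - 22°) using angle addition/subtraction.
sin(39° - 22°) = sin 39° cos 22° - cos 39° sin 22° = 0.2924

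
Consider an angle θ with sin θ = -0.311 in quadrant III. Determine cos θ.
cos θ = ±√(1 - sin²θ) = -0.9504 (negative in QIII)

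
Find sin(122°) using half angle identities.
sin(122°) = √((1 - cos 244°)/2) = 0.848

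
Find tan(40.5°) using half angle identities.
tan(40.5°) = sin 81° / (1 + cos 81°) = 0.8541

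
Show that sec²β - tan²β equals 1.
LHS = 1/cos²β - sin²β/cos²β = (1 - sin²β)/cos²β = cos²β/cos²β = 1 = RHS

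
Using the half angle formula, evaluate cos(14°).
cos(14°) = √((1 + cos 28°)/2) = 0.9703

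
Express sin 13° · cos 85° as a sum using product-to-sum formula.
sin 13° cos 85° = (1/2)[sin(13°+85°) + sin(13°-85°)]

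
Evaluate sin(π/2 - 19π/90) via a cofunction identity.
sin(π/2 - 19π/90) = cos(19π/90) = 0.788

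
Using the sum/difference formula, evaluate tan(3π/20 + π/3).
tan(3π/20 + π/3) = (tan 3π/20 + tan π/3)/(1 - tan 3π/20 tan π/3) = 19.08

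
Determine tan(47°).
tan(47°) = 1.072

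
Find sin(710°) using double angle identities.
sin(710°) = 2 sin 355° cos 355° = -0.1736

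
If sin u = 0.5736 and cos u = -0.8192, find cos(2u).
cos(2u) = cos²u - sin²u = 0.3421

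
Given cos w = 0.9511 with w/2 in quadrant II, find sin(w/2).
sin(w/2) = ±√((1 - cos w)/2); positive since w/2 ∈ QII, so sin(w/2) = 0.1564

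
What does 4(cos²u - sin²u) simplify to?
4(cos²u - sin²u) = 4(cos(2u)) (using Double angle)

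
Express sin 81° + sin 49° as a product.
sin 81° + sin 49° = 2 sin(65°) cos(16°)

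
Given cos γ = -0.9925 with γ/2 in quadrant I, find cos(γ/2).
cos(γ/2) = ±√((1 + cos γ)/2); positive since γ/2 ∈ QI, so cos(γ/2) = 0.06124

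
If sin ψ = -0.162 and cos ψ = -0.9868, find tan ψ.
tan ψ = sin ψ / cos ψ = 0.1642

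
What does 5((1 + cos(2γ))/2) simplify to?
5((1 + cos(2γ))/2) = 5(cos²γ) (using Power reduction)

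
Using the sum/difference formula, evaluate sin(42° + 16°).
sin(42° + 16°) = sin 42° cos 16° + cos 42° sin 16° = 0.848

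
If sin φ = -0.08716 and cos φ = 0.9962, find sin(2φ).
sin(2φ) = 2 sin φ cos φ = -0.1737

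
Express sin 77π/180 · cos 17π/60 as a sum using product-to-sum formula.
sin 77π/180 cos 17π/60 = (1/2)[sin(77π/180+17π/60) + sin(77π/180-17π/60)]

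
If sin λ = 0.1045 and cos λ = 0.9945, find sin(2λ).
sin(2λ) = 2 sin λ cos λ = 0.2079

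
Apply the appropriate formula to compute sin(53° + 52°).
sin(53° + 52°) = sin 53° cos 52° + cos 53° sin 52° = (√6+√2)/4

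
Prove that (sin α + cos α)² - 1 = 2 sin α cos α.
LHS = sin²α + 2 sin α cos α + cos²α - 1 = (sin²α + cos²α) + 2 sin α cos α - 1 = 1 + 2 sin α cos α - 1 = 2 sin α cos α = RHS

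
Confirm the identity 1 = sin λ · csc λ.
RHS = sin λ · (1/sin λ) = 1 = LHS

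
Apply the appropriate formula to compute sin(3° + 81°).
sin(3° + 81°) = sin 3° cos 81° + cos 3° sin 81° = 0.9945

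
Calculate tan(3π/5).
tan(3π/5) = -3.078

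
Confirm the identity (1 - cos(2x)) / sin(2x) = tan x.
LHS = 2sin²x / (2 sin x cos x) = sin x/cos x = tan x = RHS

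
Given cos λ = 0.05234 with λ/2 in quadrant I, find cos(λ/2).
cos(λ/2) = ±√((1 + cos λ)/2); positive since λ/2 ∈ QI, so cos(λ/2) = 0.7254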